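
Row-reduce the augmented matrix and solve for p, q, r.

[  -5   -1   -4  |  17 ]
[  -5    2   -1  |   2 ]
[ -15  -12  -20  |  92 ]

(0, -1, -4)

Forward elimination on [A|b]:
R2 <- R2 - (1)*R1:  [   0    3    3  -15 ]
R3 <- R3 - (3)*R1:  [  0  -9  -8  41 ]
R3 <- R3 - (-3)*R2:  [  0   0   1  -4 ]
Row echelon form:
[ -5  -1  -4  |   17 ]
[  0   3   3  |  -15 ]
[  0   0   1  |   -4 ]
Back-substitution:
r = (-4) / 1 = -4
q = (-15 - (3)*(-4)) / 3 = -1
p = (17 - (-1)*(-1) - (-4)*(-4)) / -5 = 0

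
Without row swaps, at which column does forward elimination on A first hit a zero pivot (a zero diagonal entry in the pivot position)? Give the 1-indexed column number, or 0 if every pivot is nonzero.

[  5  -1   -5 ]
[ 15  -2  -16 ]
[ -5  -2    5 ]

Naive forward elimination:
R2 <- R2 - (3)*R1:  [  0   1  -1 ]
R3 <- R3 - (-1)*R1:  [  0  -3   0 ]
R3 <- R3 - (-3)*R2:  [  0   0  -3 ]
All pivots nonzero; naive elimination completes without hitting a zero pivot.

first zero-pivot column = 0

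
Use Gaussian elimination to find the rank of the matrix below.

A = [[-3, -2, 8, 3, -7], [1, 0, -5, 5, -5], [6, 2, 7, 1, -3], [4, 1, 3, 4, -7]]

Row reduction:
R2 <- R2 - (-1/3)*R1:  [     0   -2/3   -7/3      6  -22/3 ]
R3 <- R3 - (-2)*R1:  [   0   -2   23    7  -17 ]
R4 <- R4 - (-4/3)*R1:  [     0   -5/3   41/3      8  -49/3 ]
R3 <- R3 - (3)*R2:  [   0    0   30  -11    5 ]
R4 <- R4 - (5/2)*R2:  [    0     0  39/2    -7     2 ]
R4 <- R4 - (13/20)*R3:  [    0     0     0  3/20  -5/4 ]
Row echelon form:
[ -3    -2     8     3     -7 ]
[  0  -2/3  -7/3     6  -22/3 ]
[  0     0    30   -11      5 ]
[  0     0     0  3/20   -5/4 ]
Nonzero rows / pivot columns: 4

rank(A) = 4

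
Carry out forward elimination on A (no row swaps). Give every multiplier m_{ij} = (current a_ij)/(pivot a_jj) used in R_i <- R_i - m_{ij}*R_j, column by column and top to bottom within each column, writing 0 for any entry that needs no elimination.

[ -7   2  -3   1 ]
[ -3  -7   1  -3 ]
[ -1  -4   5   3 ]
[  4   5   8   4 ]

Forward elimination:
R2 <- R2 - (3/7)*R1:  [     0  -55/7   16/7  -24/7 ]
R3 <- R3 - (1/7)*R1:  [     0  -30/7   38/7   20/7 ]
R4 <- R4 - (-4/7)*R1:  [    0  43/7  44/7  32/7 ]
R3 <- R3 - (6/11)*R2:  [     0      0  46/11  52/11 ]
R4 <- R4 - (-43/55)*R2:  [      0       0  444/55  104/55 ]
R4 <- R4 - (222/115)*R3:  [        0         0         0  -832/115 ]
Multipliers (in order of application): m_{21} = 3/7, m_{31} = 1/7, m_{41} = -4/7, m_{32} = 6/11, m_{42} = -43/55, m_{43} = 222/115

multipliers: 3/7, 1/7, -4/7, 6/11, -43/55, 222/115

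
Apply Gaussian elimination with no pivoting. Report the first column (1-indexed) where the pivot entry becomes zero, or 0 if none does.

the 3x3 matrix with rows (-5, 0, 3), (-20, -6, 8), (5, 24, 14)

first zero-pivot column = 0

Naive forward elimination:
R2 <- R2 - (4)*R1:  [  0  -6  -4 ]
R3 <- R3 - (-1)*R1:  [  0  24  17 ]
R3 <- R3 - (-4)*R2:  [ 0  0  1 ]
All pivots nonzero; naive elimination completes without hitting a zero pivot.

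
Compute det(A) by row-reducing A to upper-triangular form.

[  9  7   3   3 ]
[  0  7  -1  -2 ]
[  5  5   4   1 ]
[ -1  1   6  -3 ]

det(A) = -194

Forward elimination:
R3 <- R3 - (5/9)*R1:  [    0  10/9   7/3  -2/3 ]
R4 <- R4 - (-1/9)*R1:  [    0  16/9  19/3  -8/3 ]
R3 <- R3 - (10/63)*R2:  [      0       0  157/63  -22/63 ]
R4 <- R4 - (16/63)*R2:  [       0        0   415/63  -136/63 ]
R4 <- R4 - (415/157)*R3:  [        0         0         0  -194/157 ]
Upper-triangular form:
[ 9  7       3         3 ]
[ 0  7      -1        -2 ]
[ 0  0  157/63    -22/63 ]
[ 0  0       0  -194/157 ]
det(A) = (-1)^0 * (9) * (7) * (157/63) * (-194/157) = -194  (0 row swaps -> sign +1)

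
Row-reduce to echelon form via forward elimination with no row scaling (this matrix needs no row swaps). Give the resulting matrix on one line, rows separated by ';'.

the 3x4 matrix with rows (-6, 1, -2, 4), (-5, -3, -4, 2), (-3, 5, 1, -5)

REF = [-6 1 -2 4; 0 -23/6 -7/3 -4/3; 0 0 -17/23 -197/23]

Forward elimination:
R2 <- R2 - (5/6)*R1:  [     0  -23/6   -7/3   -4/3 ]
R3 <- R3 - (1/2)*R1:  [   0  9/2    2   -7 ]
R3 <- R3 - (-27/23)*R2:  [       0        0   -17/23  -197/23 ]
Row echelon form:
[ -6      1      -2        4 ]
[  0  -23/6    -7/3     -4/3 ]
[  0      0  -17/23  -197/23 ]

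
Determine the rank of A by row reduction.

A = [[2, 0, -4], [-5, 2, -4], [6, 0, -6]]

Row reduction:
R2 <- R2 - (-5/2)*R1:  [   0    2  -14 ]
R3 <- R3 - (3)*R1:  [ 0  0  6 ]
Row echelon form:
[ 2  0   -4 ]
[ 0  2  -14 ]
[ 0  0    6 ]
Nonzero rows / pivot columns: 3

rank(A) = 3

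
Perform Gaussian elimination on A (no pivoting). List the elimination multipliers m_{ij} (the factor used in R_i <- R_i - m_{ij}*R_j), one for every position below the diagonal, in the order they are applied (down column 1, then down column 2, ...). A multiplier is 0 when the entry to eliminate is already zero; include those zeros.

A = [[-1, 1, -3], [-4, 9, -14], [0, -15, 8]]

multipliers: 4, 0, -3

Forward elimination:
R2 <- R2 - (4)*R1:  [  0   5  -2 ]
R3: entry in column 1 is already 0 -> m_{31} = 0 (no row operation needed)
R3 <- R3 - (-3)*R2:  [ 0  0  2 ]
Multipliers (in order of application): m_{21} = 4, m_{31} = 0, m_{32} = -3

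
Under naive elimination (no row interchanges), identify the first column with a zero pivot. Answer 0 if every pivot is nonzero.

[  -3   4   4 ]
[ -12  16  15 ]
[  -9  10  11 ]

Naive forward elimination:
R2 <- R2 - (4)*R1:  [  0   0  -1 ]
R3 <- R3 - (3)*R1:  [  0  -2  -1 ]
Matrix at this point:
[ -3   4   4 ]
[  0   0  -1 ]
[  0  -2  -1 ]
Pivot entry (2,2) is zero but row 3 has -2 in column 2 -> naive elimination stops; a row interchange (e.g. R2 <-> R3) would be required here.

first zero-pivot column = 2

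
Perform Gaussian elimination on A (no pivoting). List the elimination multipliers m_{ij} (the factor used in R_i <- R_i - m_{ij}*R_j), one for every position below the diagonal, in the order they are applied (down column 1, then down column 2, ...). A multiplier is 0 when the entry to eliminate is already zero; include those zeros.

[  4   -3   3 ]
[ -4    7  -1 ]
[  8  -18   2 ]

Forward elimination:
R2 <- R2 - (-1)*R1:  [ 0  4  2 ]
R3 <- R3 - (2)*R1:  [   0  -12   -4 ]
R3 <- R3 - (-3)*R2:  [ 0  0  2 ]
Multipliers (in order of application): m_{21} = -1, m_{31} = 2, m_{32} = -3

multipliers: -1, 2, -3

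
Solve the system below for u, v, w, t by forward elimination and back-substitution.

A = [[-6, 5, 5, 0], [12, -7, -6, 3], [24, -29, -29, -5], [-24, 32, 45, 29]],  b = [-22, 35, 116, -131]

(2, -5, 3, -2)

Forward elimination on [A|b]:
R2 <- R2 - (-2)*R1:  [  0   3   4   3  -9 ]
R3 <- R3 - (-4)*R1:  [  0  -9  -9  -5  28 ]
R4 <- R4 - (4)*R1:  [   0   12   25   29  -43 ]
R3 <- R3 - (-3)*R2:  [ 0  0  3  4  1 ]
R4 <- R4 - (4)*R2:  [  0   0   9  17  -7 ]
R4 <- R4 - (3)*R3:  [   0    0    0    5  -10 ]
Row echelon form:
[ -6  5  5  0  |  -22 ]
[  0  3  4  3  |   -9 ]
[  0  0  3  4  |    1 ]
[  0  0  0  5  |  -10 ]
Back-substitution:
t = (-10) / 5 = -2
w = (1 - (4)*(-2)) / 3 = 3
v = (-9 - (4)*(3) - (3)*(-2)) / 3 = -5
u = (-22 - (5)*(-5) - (5)*(3)) / -6 = 2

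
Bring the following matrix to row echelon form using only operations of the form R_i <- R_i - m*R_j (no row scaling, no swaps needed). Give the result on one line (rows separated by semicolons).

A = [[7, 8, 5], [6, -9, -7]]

Forward elimination:
R2 <- R2 - (6/7)*R1:  [      0  -111/7   -79/7 ]
Row echelon form:
[ 7       8      5 ]
[ 0  -111/7  -79/7 ]

REF = [7 8 5; 0 -111/7 -79/7]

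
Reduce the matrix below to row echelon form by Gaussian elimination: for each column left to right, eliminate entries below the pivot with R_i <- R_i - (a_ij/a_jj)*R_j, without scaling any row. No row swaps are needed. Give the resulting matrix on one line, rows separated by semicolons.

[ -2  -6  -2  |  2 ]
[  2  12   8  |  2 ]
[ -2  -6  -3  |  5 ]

REF = [-2 -6 -2 2; 0 6 6 4; 0 0 -1 3]

Forward elimination:
R2 <- R2 - (-1)*R1:  [ 0  6  6  4 ]
R3 <- R3 - (1)*R1:  [  0   0  -1   3 ]
Row echelon form:
[ -2  -6  -2  |  2 ]
[  0   6   6  |  4 ]
[  0   0  -1  |  3 ]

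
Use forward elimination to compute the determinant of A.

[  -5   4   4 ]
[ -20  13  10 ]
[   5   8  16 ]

det(A) = -60

Forward elimination:
R2 <- R2 - (4)*R1:  [  0  -3  -6 ]
R3 <- R3 - (-1)*R1:  [  0  12  20 ]
R3 <- R3 - (-4)*R2:  [  0   0  -4 ]
Upper-triangular form:
[ -5   4   4 ]
[  0  -3  -6 ]
[  0   0  -4 ]
det(A) = (-1)^0 * (-5) * (-3) * (-4) = -60  (0 row swaps -> sign +1)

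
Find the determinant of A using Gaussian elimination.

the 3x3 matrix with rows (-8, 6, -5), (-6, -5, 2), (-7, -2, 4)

Forward elimination:
R2 <- R2 - (3/4)*R1:  [     0  -19/2   23/4 ]
R3 <- R3 - (7/8)*R1:  [     0  -29/4   67/8 ]
R3 <- R3 - (29/38)*R2:  [      0       0  303/76 ]
Upper-triangular form:
[ -8      6      -5 ]
[  0  -19/2    23/4 ]
[  0      0  303/76 ]
det(A) = (-1)^0 * (-8) * (-19/2) * (303/76) = 303  (0 row swaps -> sign +1)

det(A) = 303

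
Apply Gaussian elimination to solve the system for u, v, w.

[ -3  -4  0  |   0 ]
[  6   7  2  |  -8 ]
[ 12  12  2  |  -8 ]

Forward elimination on [A|b]:
R2 <- R2 - (-2)*R1:  [  0  -1   2  -8 ]
R3 <- R3 - (-4)*R1:  [  0  -4   2  -8 ]
R3 <- R3 - (4)*R2:  [  0   0  -6  24 ]
Row echelon form:
[ -3  -4   0  |   0 ]
[  0  -1   2  |  -8 ]
[  0   0  -6  |  24 ]
Back-substitution:
w = (24) / -6 = -4
v = (-8 - (2)*(-4)) / -1 = 0
u = (0 - (-4)*(0)) / -3 = 0

(0, 0, -4)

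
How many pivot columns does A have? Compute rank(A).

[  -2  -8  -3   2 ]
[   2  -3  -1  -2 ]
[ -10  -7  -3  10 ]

Row reduction:
R2 <- R2 - (-1)*R1:  [   0  -11   -4    0 ]
R3 <- R3 - (5)*R1:  [  0  33  12   0 ]
R3 <- R3 - (-3)*R2:  [ 0  0  0  0 ]
Row echelon form:
[ -2   -8  -3  2 ]
[  0  -11  -4  0 ]
[  0    0   0  0 ]
Nonzero rows / pivot columns: 2

rank(A) = 2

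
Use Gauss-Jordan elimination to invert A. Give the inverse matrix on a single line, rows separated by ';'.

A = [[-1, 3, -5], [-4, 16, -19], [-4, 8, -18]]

Gauss-Jordan on [A | I]:
R1 <- (1/-1)*R1:  [  1  -3   5  |  -1   0   0 ]
R2 <- R2 - (-4)*R1:  [  0   4   1  |  -4   1   0 ]
R3 <- R3 - (-4)*R1:  [  0  -4   2  |  -4   0   1 ]
R2 <- (1/4)*R2:  [   0    1  1/4  |   -1  1/4    0 ]
R1 <- R1 - (-3)*R2:  [    1     0  23/4  |    -4   3/4     0 ]
R3 <- R3 - (-4)*R2:  [  0   0   3  |  -8   1   1 ]
R3 <- (1/3)*R3:  [    0     0     1  |  -8/3   1/3   1/3 ]
R1 <- R1 - (23/4)*R3:  [      1       0       0  |    34/3    -7/6  -23/12 ]
R2 <- R2 - (1/4)*R3:  [     0      1      0  |   -1/3    1/6  -1/12 ]
Right block of [I | A^{-1}] is the inverse:
[ 34/3  -7/6  -23/12 ]
[ -1/3   1/6   -1/12 ]
[ -8/3   1/3     1/3 ]

inverse = [34/3 -7/6 -23/12; -1/3 1/6 -1/12; -8/3 1/3 1/3]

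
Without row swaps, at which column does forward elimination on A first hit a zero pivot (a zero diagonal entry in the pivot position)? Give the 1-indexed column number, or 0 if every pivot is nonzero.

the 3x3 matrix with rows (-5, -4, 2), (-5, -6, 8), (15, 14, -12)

first zero-pivot column = 3

Naive forward elimination:
R2 <- R2 - (1)*R1:  [  0  -2   6 ]
R3 <- R3 - (-3)*R1:  [  0   2  -6 ]
R3 <- R3 - (-1)*R2:  [ 0  0  0 ]
Matrix at this point:
[ -5  -4  2 ]
[  0  -2  6 ]
[  0   0  0 ]
Pivot entry (3,3) in the last row is zero and there are no rows below to swap with -> zero pivot in column 3 (A is singular).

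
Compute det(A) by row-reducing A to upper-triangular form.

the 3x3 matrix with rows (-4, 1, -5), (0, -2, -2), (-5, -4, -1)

det(A) = 84

Forward elimination:
R3 <- R3 - (5/4)*R1:  [     0  -21/4   21/4 ]
R3 <- R3 - (21/8)*R2:  [    0     0  21/2 ]
Upper-triangular form:
[ -4   1    -5 ]
[  0  -2    -2 ]
[  0   0  21/2 ]
det(A) = (-1)^0 * (-4) * (-2) * (21/2) = 84  (0 row swaps -> sign +1)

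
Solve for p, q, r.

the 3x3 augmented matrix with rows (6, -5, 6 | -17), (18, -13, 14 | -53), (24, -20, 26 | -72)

(-5, -5, -2)

Forward elimination on [A|b]:
R2 <- R2 - (3)*R1:  [  0   2  -4  -2 ]
R3 <- R3 - (4)*R1:  [  0   0   2  -4 ]
Row echelon form:
[ 6  -5   6  |  -17 ]
[ 0   2  -4  |   -2 ]
[ 0   0   2  |   -4 ]
Back-substitution:
r = (-4) / 2 = -2
q = (-2 - (-4)*(-2)) / 2 = -5
p = (-17 - (-5)*(-5) - (6)*(-2)) / 6 = -5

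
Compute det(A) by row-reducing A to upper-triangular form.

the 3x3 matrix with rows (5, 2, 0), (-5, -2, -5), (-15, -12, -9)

det(A) = -150

Forward elimination:
R2 <- R2 - (-1)*R1:  [  0   0  -5 ]
R3 <- R3 - (-3)*R1:  [  0  -6  -9 ]
R2 <-> R3   (pivot in column 2 was zero)
[ 5   2   0 ]
[ 0  -6  -9 ]
[ 0   0  -5 ]
Upper-triangular form:
[ 5   2   0 ]
[ 0  -6  -9 ]
[ 0   0  -5 ]
det(A) = (-1)^1 * (5) * (-6) * (-5) = -150  (1 row swap -> sign -1)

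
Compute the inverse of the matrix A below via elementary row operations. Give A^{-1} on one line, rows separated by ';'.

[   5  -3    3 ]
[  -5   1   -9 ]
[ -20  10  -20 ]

inverse = [7/2 -3/2 6/5; 4 -2 3/2; -3/2 1/2 -1/2]

Gauss-Jordan on [A | I]:
R1 <- (1/5)*R1:  [    1  -3/5   3/5  |   1/5     0     0 ]
R2 <- R2 - (-5)*R1:  [  0  -2  -6  |   1   1   0 ]
R3 <- R3 - (-20)*R1:  [  0  -2  -8  |   4   0   1 ]
R2 <- (1/-2)*R2:  [    0     1     3  |  -1/2  -1/2     0 ]
R1 <- R1 - (-3/5)*R2:  [     1      0   12/5  |  -1/10  -3/10      0 ]
R3 <- R3 - (-2)*R2:  [  0   0  -2  |   3  -1   1 ]
R3 <- (1/-2)*R3:  [    0     0     1  |  -3/2   1/2  -1/2 ]
R1 <- R1 - (12/5)*R3:  [    1     0     0  |   7/2  -3/2   6/5 ]
R2 <- R2 - (3)*R3:  [   0    1    0  |    4   -2  3/2 ]
Right block of [I | A^{-1}] is the inverse:
[  7/2  -3/2   6/5 ]
[    4    -2   3/2 ]
[ -3/2   1/2  -1/2 ]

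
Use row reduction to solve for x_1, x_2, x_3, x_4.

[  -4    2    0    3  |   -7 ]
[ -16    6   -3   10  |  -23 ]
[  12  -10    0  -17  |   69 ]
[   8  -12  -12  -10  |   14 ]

Forward elimination on [A|b]:
R2 <- R2 - (4)*R1:  [  0  -2  -3  -2   5 ]
R3 <- R3 - (-3)*R1:  [  0  -4   0  -8  48 ]
R4 <- R4 - (-2)*R1:  [   0   -8  -12   -4    0 ]
R3 <- R3 - (2)*R2:  [  0   0   6  -4  38 ]
R4 <- R4 - (4)*R2:  [   0    0    0    4  -20 ]
Row echelon form:
[ -4   2   0   3  |   -7 ]
[  0  -2  -3  -2  |    5 ]
[  0   0   6  -4  |   38 ]
[  0   0   0   4  |  -20 ]
Back-substitution:
x_4 = (-20) / 4 = -5
x_3 = (38 - (-4)*(-5)) / 6 = 3
x_2 = (5 - (-3)*(3) - (-2)*(-5)) / -2 = -2
x_1 = (-7 - (2)*(-2) - (3)*(-5)) / -4 = -3

(-3, -2, 3, -5)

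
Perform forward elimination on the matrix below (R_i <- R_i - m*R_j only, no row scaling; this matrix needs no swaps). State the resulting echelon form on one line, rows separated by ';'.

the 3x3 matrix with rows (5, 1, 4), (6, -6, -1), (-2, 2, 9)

Forward elimination:
R2 <- R2 - (6/5)*R1:  [     0  -36/5  -29/5 ]
R3 <- R3 - (-2/5)*R1:  [    0  12/5  53/5 ]
R3 <- R3 - (-1/3)*R2:  [    0     0  26/3 ]
Row echelon form:
[ 5      1      4 ]
[ 0  -36/5  -29/5 ]
[ 0      0   26/3 ]

REF = [5 1 4; 0 -36/5 -29/5; 0 0 26/3]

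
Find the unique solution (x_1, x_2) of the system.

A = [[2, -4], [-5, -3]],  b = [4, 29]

(-4, -3)

Forward elimination on [A|b]:
R2 <- R2 - (-5/2)*R1:  [   0  -13   39 ]
Row echelon form:
[ 2   -4  |   4 ]
[ 0  -13  |  39 ]
Back-substitution:
x_2 = (39) / -13 = -3
x_1 = (4 - (-4)*(-3)) / 2 = -4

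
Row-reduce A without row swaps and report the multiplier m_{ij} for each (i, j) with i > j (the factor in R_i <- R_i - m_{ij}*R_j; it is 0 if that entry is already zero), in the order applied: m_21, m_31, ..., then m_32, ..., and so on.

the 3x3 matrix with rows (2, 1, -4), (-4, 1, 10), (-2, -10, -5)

multipliers: -2, -1, -3

Forward elimination:
R2 <- R2 - (-2)*R1:  [ 0  3  2 ]
R3 <- R3 - (-1)*R1:  [  0  -9  -9 ]
R3 <- R3 - (-3)*R2:  [  0   0  -3 ]
Multipliers (in order of application): m_{21} = -2, m_{31} = -1, m_{32} = -3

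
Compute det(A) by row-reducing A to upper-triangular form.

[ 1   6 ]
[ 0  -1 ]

Forward elimination:
Upper-triangular form:
[ 1   6 ]
[ 0  -1 ]
det(A) = (-1)^0 * (1) * (-1) = -1  (0 row swaps -> sign +1)

det(A) = -1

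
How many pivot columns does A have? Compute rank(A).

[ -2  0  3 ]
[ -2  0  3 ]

rank(A) = 1

Row reduction:
R2 <- R2 - (1)*R1:  [ 0  0  0 ]
Row echelon form:
[ -2  0  3 ]
[  0  0  0 ]
Nonzero rows / pivot columns: 1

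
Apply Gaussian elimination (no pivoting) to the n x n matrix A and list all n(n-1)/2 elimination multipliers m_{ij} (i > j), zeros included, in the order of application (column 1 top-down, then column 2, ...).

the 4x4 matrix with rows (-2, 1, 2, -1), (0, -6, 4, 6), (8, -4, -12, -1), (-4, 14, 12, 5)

Forward elimination:
R2: entry in column 1 is already 0 -> m_{21} = 0 (no row operation needed)
R3 <- R3 - (-4)*R1:  [  0   0  -4  -5 ]
R4 <- R4 - (2)*R1:  [  0  12   8   7 ]
R3: entry in column 2 is already 0 -> m_{32} = 0 (no row operation needed)
R4 <- R4 - (-2)*R2:  [  0   0  16  19 ]
R4 <- R4 - (-4)*R3:  [  0   0   0  -1 ]
Multipliers (in order of application): m_{21} = 0, m_{31} = -4, m_{41} = 2, m_{32} = 0, m_{42} = -2, m_{43} = -4

multipliers: 0, -4, 2, 0, -2, -4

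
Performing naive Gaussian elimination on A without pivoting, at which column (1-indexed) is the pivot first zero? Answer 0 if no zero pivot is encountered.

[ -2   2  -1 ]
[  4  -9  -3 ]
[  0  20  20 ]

first zero-pivot column = 3

Naive forward elimination:
R2 <- R2 - (-2)*R1:  [  0  -5  -5 ]
R3 <- R3 - (-4)*R2:  [ 0  0  0 ]
Matrix at this point:
[ -2   2  -1 ]
[  0  -5  -5 ]
[  0   0   0 ]
Pivot entry (3,3) in the last row is zero and there are no rows below to swap with -> zero pivot in column 3 (A is singular).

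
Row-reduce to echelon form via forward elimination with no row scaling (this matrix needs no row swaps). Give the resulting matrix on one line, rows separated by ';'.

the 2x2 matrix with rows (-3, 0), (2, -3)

Forward elimination:
R2 <- R2 - (-2/3)*R1:  [  0  -3 ]
Row echelon form:
[ -3   0 ]
[  0  -3 ]

REF = [-3 0; 0 -3]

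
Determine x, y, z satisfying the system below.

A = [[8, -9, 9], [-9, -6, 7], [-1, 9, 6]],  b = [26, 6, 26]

(1, 1, 3)

Forward elimination on [A|b]:
R2 <- R2 - (-9/8)*R1:  [      0  -129/8   137/8   141/4 ]
R3 <- R3 - (-1/8)*R1:  [     0   63/8   57/8  117/4 ]
R3 <- R3 - (-21/43)*R2:  [       0        0   666/43  1998/43 ]
Row echelon form:
[ 8      -9       9  |       26 ]
[ 0  -129/8   137/8  |    141/4 ]
[ 0       0  666/43  |  1998/43 ]
Back-substitution:
z = (1998/43) / (666/43) = 3
y = (141/4 - (137/8)*(3)) / (-129/8) = 1
x = (26 - (-9)*(1) - (9)*(3)) / 8 = 1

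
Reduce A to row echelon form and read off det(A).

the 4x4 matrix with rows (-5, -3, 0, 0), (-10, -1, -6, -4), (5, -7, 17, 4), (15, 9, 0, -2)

Forward elimination:
R2 <- R2 - (2)*R1:  [  0   5  -6  -4 ]
R3 <- R3 - (-1)*R1:  [   0  -10   17    4 ]
R4 <- R4 - (-3)*R1:  [  0   0   0  -2 ]
R3 <- R3 - (-2)*R2:  [  0   0   5  -4 ]
Upper-triangular form:
[ -5  -3   0   0 ]
[  0   5  -6  -4 ]
[  0   0   5  -4 ]
[  0   0   0  -2 ]
det(A) = (-1)^0 * (-5) * (5) * (5) * (-2) = 250  (0 row swaps -> sign +1)

det(A) = 250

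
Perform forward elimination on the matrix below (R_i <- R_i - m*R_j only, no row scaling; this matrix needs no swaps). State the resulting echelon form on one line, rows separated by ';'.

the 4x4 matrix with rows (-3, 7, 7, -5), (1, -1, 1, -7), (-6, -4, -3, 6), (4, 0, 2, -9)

Forward elimination:
R2 <- R2 - (-1/3)*R1:  [     0    4/3   10/3  -26/3 ]
R3 <- R3 - (2)*R1:  [   0  -18  -17   16 ]
R4 <- R4 - (-4/3)*R1:  [     0   28/3   34/3  -47/3 ]
R3 <- R3 - (-27/2)*R2:  [    0     0    28  -101 ]
R4 <- R4 - (7)*R2:  [   0    0  -12   45 ]
R4 <- R4 - (-3/7)*R3:  [    0     0     0  12/7 ]
Row echelon form:
[ -3    7     7     -5 ]
[  0  4/3  10/3  -26/3 ]
[  0    0    28   -101 ]
[  0    0     0   12/7 ]

REF = [-3 7 7 -5; 0 4/3 10/3 -26/3; 0 0 28 -101; 0 0 0 12/7]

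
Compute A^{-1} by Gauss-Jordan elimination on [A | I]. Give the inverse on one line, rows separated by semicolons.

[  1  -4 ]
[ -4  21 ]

Gauss-Jordan on [A | I]:
R2 <- R2 - (-4)*R1:  [ 0  5  |  4  1 ]
R2 <- (1/5)*R2:  [   0    1  |  4/5  1/5 ]
R1 <- R1 - (-4)*R2:  [    1     0  |  21/5   4/5 ]
Right block of [I | A^{-1}] is the inverse:
[ 21/5  4/5 ]
[  4/5  1/5 ]

inverse = [21/5 4/5; 4/5 1/5]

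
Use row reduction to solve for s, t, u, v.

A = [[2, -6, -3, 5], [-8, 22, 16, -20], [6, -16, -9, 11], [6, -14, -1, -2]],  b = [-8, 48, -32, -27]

Forward elimination on [A|b]:
R2 <- R2 - (-4)*R1:  [  0  -2   4   0  16 ]
R3 <- R3 - (3)*R1:  [  0   2   0  -4  -8 ]
R4 <- R4 - (3)*R1:  [   0    4    8  -17   -3 ]
R3 <- R3 - (-1)*R2:  [  0   0   4  -4   8 ]
R4 <- R4 - (-2)*R2:  [   0    0   16  -17   29 ]
R4 <- R4 - (4)*R3:  [  0   0   0  -1  -3 ]
Row echelon form:
[ 2  -6  -3   5  |  -8 ]
[ 0  -2   4   0  |  16 ]
[ 0   0   4  -4  |   8 ]
[ 0   0   0  -1  |  -3 ]
Back-substitution:
v = (-3) / -1 = 3
u = (8 - (-4)*(3)) / 4 = 5
t = (16 - (4)*(5)) / -2 = 2
s = (-8 - (-6)*(2) - (-3)*(5) - (5)*(3)) / 2 = 2

(2, 2, 5, 3)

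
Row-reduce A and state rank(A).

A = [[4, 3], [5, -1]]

Row reduction:
R2 <- R2 - (5/4)*R1:  [     0  -19/4 ]
Row echelon form:
[ 4      3 ]
[ 0  -19/4 ]
Nonzero rows / pivot columns: 2

rank(A) = 2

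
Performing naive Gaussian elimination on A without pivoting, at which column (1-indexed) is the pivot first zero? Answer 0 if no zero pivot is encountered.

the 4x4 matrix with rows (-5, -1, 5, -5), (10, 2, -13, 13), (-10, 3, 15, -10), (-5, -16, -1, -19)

Naive forward elimination:
R2 <- R2 - (-2)*R1:  [  0   0  -3   3 ]
R3 <- R3 - (2)*R1:  [ 0  5  5  0 ]
R4 <- R4 - (1)*R1:  [   0  -15   -6  -14 ]
Matrix at this point:
[ -5   -1   5   -5 ]
[  0    0  -3    3 ]
[  0    5   5    0 ]
[  0  -15  -6  -14 ]
Pivot entry (2,2) is zero but row 3 has 5 in column 2 -> naive elimination stops; a row interchange (e.g. R2 <-> R3) would be required here.

first zero-pivot column = 2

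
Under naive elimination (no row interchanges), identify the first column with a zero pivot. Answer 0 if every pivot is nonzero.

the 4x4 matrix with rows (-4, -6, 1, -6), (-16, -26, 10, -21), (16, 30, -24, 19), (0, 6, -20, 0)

Naive forward elimination:
R2 <- R2 - (4)*R1:  [  0  -2   6   3 ]
R3 <- R3 - (-4)*R1:  [   0    6  -20   -5 ]
R3 <- R3 - (-3)*R2:  [  0   0  -2   4 ]
R4 <- R4 - (-3)*R2:  [  0   0  -2   9 ]
R4 <- R4 - (1)*R3:  [ 0  0  0  5 ]
All pivots nonzero; naive elimination completes without hitting a zero pivot.

first zero-pivot column = 0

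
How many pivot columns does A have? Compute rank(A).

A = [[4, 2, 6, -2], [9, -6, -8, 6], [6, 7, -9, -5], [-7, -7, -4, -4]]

Row reduction:
R2 <- R2 - (9/4)*R1:  [     0  -21/2  -43/2   21/2 ]
R3 <- R3 - (3/2)*R1:  [   0    4  -18   -2 ]
R4 <- R4 - (-7/4)*R1:  [     0   -7/2   13/2  -15/2 ]
R3 <- R3 - (-8/21)*R2:  [       0        0  -550/21        2 ]
R4 <- R4 - (1/3)*R2:  [    0     0  41/3   -11 ]
R4 <- R4 - (-287/550)*R3:  [         0          0          0  -2738/275 ]
Row echelon form:
[ 4      2        6         -2 ]
[ 0  -21/2    -43/2       21/2 ]
[ 0      0  -550/21          2 ]
[ 0      0        0  -2738/275 ]
Nonzero rows / pivot columns: 4

rank(A) = 4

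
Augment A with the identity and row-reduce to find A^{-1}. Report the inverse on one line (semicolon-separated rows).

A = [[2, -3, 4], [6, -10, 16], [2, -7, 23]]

inverse = [59/3 -41/6 4/3; 53/3 -19/3 4/3; 11/3 -4/3 1/3]

Gauss-Jordan on [A | I]:
R1 <- (1/2)*R1:  [    1  -3/2     2  |   1/2     0     0 ]
R2 <- R2 - (6)*R1:  [  0  -1   4  |  -3   1   0 ]
R3 <- R3 - (2)*R1:  [  0  -4  19  |  -1   0   1 ]
R2 <- (1/-1)*R2:  [  0   1  -4  |   3  -1   0 ]
R1 <- R1 - (-3/2)*R2:  [    1     0    -4  |     5  -3/2     0 ]
R3 <- R3 - (-4)*R2:  [  0   0   3  |  11  -4   1 ]
R3 <- (1/3)*R3:  [    0     0     1  |  11/3  -4/3   1/3 ]
R1 <- R1 - (-4)*R3:  [     1      0      0  |   59/3  -41/6    4/3 ]
R2 <- R2 - (-4)*R3:  [     0      1      0  |   53/3  -19/3    4/3 ]
Right block of [I | A^{-1}] is the inverse:
[ 59/3  -41/6  4/3 ]
[ 53/3  -19/3  4/3 ]
[ 11/3   -4/3  1/3 ]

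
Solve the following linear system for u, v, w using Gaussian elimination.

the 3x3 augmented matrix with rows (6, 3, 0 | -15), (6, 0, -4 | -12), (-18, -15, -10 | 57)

Forward elimination on [A|b]:
R2 <- R2 - (1)*R1:  [  0  -3  -4   3 ]
R3 <- R3 - (-3)*R1:  [   0   -6  -10   12 ]
R3 <- R3 - (2)*R2:  [  0   0  -2   6 ]
Row echelon form:
[ 6   3   0  |  -15 ]
[ 0  -3  -4  |    3 ]
[ 0   0  -2  |    6 ]
Back-substitution:
w = (6) / -2 = -3
v = (3 - (-4)*(-3)) / -3 = 3
u = (-15 - (3)*(3)) / 6 = -4

(-4, 3, -3)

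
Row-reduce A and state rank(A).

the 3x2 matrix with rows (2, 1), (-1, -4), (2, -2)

Row reduction:
R2 <- R2 - (-1/2)*R1:  [    0  -7/2 ]
R3 <- R3 - (1)*R1:  [  0  -3 ]
R3 <- R3 - (6/7)*R2:  [ 0  0 ]
Row echelon form:
[ 2     1 ]
[ 0  -7/2 ]
[ 0     0 ]
Nonzero rows / pivot columns: 2

rank(A) = 2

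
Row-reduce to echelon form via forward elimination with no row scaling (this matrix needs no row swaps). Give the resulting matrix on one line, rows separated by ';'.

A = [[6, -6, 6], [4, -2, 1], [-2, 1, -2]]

REF = [6 -6 6; 0 2 -3; 0 0 -3/2]

Forward elimination:
R2 <- R2 - (2/3)*R1:  [  0   2  -3 ]
R3 <- R3 - (-1/3)*R1:  [  0  -1   0 ]
R3 <- R3 - (-1/2)*R2:  [    0     0  -3/2 ]
Row echelon form:
[ 6  -6     6 ]
[ 0   2    -3 ]
[ 0   0  -3/2 ]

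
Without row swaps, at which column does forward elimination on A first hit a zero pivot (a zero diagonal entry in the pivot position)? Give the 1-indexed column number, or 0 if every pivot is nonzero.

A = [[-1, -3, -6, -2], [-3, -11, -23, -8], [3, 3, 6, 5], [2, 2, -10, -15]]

first zero-pivot column = 0

Naive forward elimination:
R2 <- R2 - (3)*R1:  [  0  -2  -5  -2 ]
R3 <- R3 - (-3)*R1:  [   0   -6  -12   -1 ]
R4 <- R4 - (-2)*R1:  [   0   -4  -22  -19 ]
R3 <- R3 - (3)*R2:  [ 0  0  3  5 ]
R4 <- R4 - (2)*R2:  [   0    0  -12  -15 ]
R4 <- R4 - (-4)*R3:  [ 0  0  0  5 ]
All pivots nonzero; naive elimination completes without hitting a zero pivot.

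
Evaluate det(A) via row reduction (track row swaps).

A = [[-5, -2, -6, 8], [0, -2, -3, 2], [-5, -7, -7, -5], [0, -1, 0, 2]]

det(A) = 335

Forward elimination:
R3 <- R3 - (1)*R1:  [   0   -5   -1  -13 ]
R3 <- R3 - (5/2)*R2:  [    0     0  13/2   -18 ]
R4 <- R4 - (1/2)*R2:  [   0    0  3/2    1 ]
R4 <- R4 - (3/13)*R3:  [     0      0      0  67/13 ]
Upper-triangular form:
[ -5  -2    -6      8 ]
[  0  -2    -3      2 ]
[  0   0  13/2    -18 ]
[  0   0     0  67/13 ]
det(A) = (-1)^0 * (-5) * (-2) * (13/2) * (67/13) = 335  (0 row swaps -> sign +1)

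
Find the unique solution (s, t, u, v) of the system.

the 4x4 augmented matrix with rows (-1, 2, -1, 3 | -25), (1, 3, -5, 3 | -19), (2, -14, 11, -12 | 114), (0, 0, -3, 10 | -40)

Forward elimination on [A|b]:
R2 <- R2 - (-1)*R1:  [   0    5   -6    6  -44 ]
R3 <- R3 - (-2)*R1:  [   0  -10    9   -6   64 ]
R3 <- R3 - (-2)*R2:  [   0    0   -3    6  -24 ]
R4 <- R4 - (1)*R3:  [   0    0    0    4  -16 ]
Row echelon form:
[ -1  2  -1  3  |  -25 ]
[  0  5  -6  6  |  -44 ]
[  0  0  -3  6  |  -24 ]
[  0  0   0  4  |  -16 ]
Back-substitution:
v = (-16) / 4 = -4
u = (-24 - (6)*(-4)) / -3 = 0
t = (-44 - (-6)*(0) - (6)*(-4)) / 5 = -4
s = (-25 - (2)*(-4) - (-1)*(0) - (3)*(-4)) / -1 = 5

(5, -4, 0, -4)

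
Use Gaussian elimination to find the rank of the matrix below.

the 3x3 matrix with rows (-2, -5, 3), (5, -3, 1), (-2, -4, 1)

Row reduction:
R2 <- R2 - (-5/2)*R1:  [     0  -31/2   17/2 ]
R3 <- R3 - (1)*R1:  [  0   1  -2 ]
R3 <- R3 - (-2/31)*R2:  [      0       0  -45/31 ]
Row echelon form:
[ -2     -5       3 ]
[  0  -31/2    17/2 ]
[  0      0  -45/31 ]
Nonzero rows / pivot columns: 3

rank(A) = 3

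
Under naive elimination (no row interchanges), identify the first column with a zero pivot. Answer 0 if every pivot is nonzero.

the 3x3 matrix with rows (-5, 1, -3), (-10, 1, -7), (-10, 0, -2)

first zero-pivot column = 0

Naive forward elimination:
R2 <- R2 - (2)*R1:  [  0  -1  -1 ]
R3 <- R3 - (2)*R1:  [  0  -2   4 ]
R3 <- R3 - (2)*R2:  [ 0  0  6 ]
All pivots nonzero; naive elimination completes without hitting a zero pivot.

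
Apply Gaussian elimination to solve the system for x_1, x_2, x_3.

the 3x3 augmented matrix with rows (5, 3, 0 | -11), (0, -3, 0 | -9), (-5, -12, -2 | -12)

Forward elimination on [A|b]:
R3 <- R3 - (-1)*R1:  [   0   -9   -2  -23 ]
R3 <- R3 - (3)*R2:  [  0   0  -2   4 ]
Row echelon form:
[ 5   3   0  |  -11 ]
[ 0  -3   0  |   -9 ]
[ 0   0  -2  |    4 ]
Back-substitution:
x_3 = (4) / -2 = -2
x_2 = (-9) / -3 = 3
x_1 = (-11 - (3)*(3)) / 5 = -4

(-4, 3, -2)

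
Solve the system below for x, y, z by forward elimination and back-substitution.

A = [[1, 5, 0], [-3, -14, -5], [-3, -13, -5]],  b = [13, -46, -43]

(-2, 3, 2)

Forward elimination on [A|b]:
R2 <- R2 - (-3)*R1:  [  0   1  -5  -7 ]
R3 <- R3 - (-3)*R1:  [  0   2  -5  -4 ]
R3 <- R3 - (2)*R2:  [  0   0   5  10 ]
Row echelon form:
[ 1  5   0  |  13 ]
[ 0  1  -5  |  -7 ]
[ 0  0   5  |  10 ]
Back-substitution:
z = (10) / 5 = 2
y = (-7 - (-5)*(2)) / 1 = 3
x = (13 - (5)*(3)) / 1 = -2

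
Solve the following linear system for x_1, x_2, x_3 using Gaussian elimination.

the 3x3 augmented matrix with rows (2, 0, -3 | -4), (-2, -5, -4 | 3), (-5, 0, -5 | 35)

(-5, 3, -2)

Forward elimination on [A|b]:
R2 <- R2 - (-1)*R1:  [  0  -5  -7  -1 ]
R3 <- R3 - (-5/2)*R1:  [     0      0  -25/2     25 ]
Row echelon form:
[ 2   0     -3  |  -4 ]
[ 0  -5     -7  |  -1 ]
[ 0   0  -25/2  |  25 ]
Back-substitution:
x_3 = (25) / (-25/2) = -2
x_2 = (-1 - (-7)*(-2)) / -5 = 3
x_1 = (-4 - (-3)*(-2)) / 2 = -5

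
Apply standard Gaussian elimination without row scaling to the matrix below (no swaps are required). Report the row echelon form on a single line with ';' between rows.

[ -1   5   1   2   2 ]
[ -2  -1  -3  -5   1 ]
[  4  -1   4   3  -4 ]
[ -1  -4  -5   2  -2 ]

Forward elimination:
R2 <- R2 - (2)*R1:  [   0  -11   -5   -9   -3 ]
R3 <- R3 - (-4)*R1:  [  0  19   8  11   4 ]
R4 <- R4 - (1)*R1:  [  0  -9  -6   0  -4 ]
R3 <- R3 - (-19/11)*R2:  [      0       0   -7/11  -50/11  -13/11 ]
R4 <- R4 - (9/11)*R2:  [      0       0  -21/11   81/11  -17/11 ]
R4 <- R4 - (3)*R3:  [  0   0   0  21   2 ]
Row echelon form:
[ -1    5      1       2       2 ]
[  0  -11     -5      -9      -3 ]
[  0    0  -7/11  -50/11  -13/11 ]
[  0    0      0      21       2 ]

REF = [-1 5 1 2 2; 0 -11 -5 -9 -3; 0 0 -7/11 -50/11 -13/11; 0 0 0 21 2]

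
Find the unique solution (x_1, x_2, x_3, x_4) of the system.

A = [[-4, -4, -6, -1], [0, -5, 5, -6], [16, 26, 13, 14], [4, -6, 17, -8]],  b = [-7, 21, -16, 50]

(-5, 1, 4, -1)

Forward elimination on [A|b]:
R3 <- R3 - (-4)*R1:  [   0   10  -11   10  -44 ]
R4 <- R4 - (-1)*R1:  [   0  -10   11   -9   43 ]
R3 <- R3 - (-2)*R2:  [  0   0  -1  -2  -2 ]
R4 <- R4 - (2)*R2:  [ 0  0  1  3  1 ]
R4 <- R4 - (-1)*R3:  [  0   0   0   1  -1 ]
Row echelon form:
[ -4  -4  -6  -1  |  -7 ]
[  0  -5   5  -6  |  21 ]
[  0   0  -1  -2  |  -2 ]
[  0   0   0   1  |  -1 ]
Back-substitution:
x_4 = (-1) / 1 = -1
x_3 = (-2 - (-2)*(-1)) / -1 = 4
x_2 = (21 - (5)*(4) - (-6)*(-1)) / -5 = 1
x_1 = (-7 - (-4)*(1) - (-6)*(4) - (-1)*(-1)) / -4 = -5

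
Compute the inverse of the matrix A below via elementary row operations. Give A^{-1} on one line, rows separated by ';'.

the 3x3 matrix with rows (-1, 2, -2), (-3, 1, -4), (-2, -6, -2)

Gauss-Jordan on [A | I]:
R1 <- (1/-1)*R1:  [  1  -2   2  |  -1   0   0 ]
R2 <- R2 - (-3)*R1:  [  0  -5   2  |  -3   1   0 ]
R3 <- R3 - (-2)*R1:  [   0  -10    2  |   -2    0    1 ]
R2 <- (1/-5)*R2:  [    0     1  -2/5  |   3/5  -1/5     0 ]
R1 <- R1 - (-2)*R2:  [    1     0   6/5  |   1/5  -2/5     0 ]
R3 <- R3 - (-10)*R2:  [  0   0  -2  |   4  -2   1 ]
R3 <- (1/-2)*R3:  [    0     0     1  |    -2     1  -1/2 ]
R1 <- R1 - (6/5)*R3:  [    1     0     0  |  13/5  -8/5   3/5 ]
R2 <- R2 - (-2/5)*R3:  [    0     1     0  |  -1/5   1/5  -1/5 ]
Right block of [I | A^{-1}] is the inverse:
[ 13/5  -8/5   3/5 ]
[ -1/5   1/5  -1/5 ]
[   -2     1  -1/2 ]

inverse = [13/5 -8/5 3/5; -1/5 1/5 -1/5; -2 1 -1/2]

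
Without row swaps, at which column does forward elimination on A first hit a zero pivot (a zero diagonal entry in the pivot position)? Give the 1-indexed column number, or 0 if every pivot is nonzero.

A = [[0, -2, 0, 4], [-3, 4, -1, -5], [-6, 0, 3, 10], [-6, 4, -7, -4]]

first zero-pivot column = 1

Naive forward elimination:
Pivot entry (1,1) is zero but row 2 has -3 in column 1 -> naive elimination stops; a row interchange (e.g. R1 <-> R2) would be required here.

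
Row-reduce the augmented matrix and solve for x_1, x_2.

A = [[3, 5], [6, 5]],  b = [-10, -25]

(-5, 1)

Forward elimination on [A|b]:
R2 <- R2 - (2)*R1:  [  0  -5  -5 ]
Row echelon form:
[ 3   5  |  -10 ]
[ 0  -5  |   -5 ]
Back-substitution:
x_2 = (-5) / -5 = 1
x_1 = (-10 - (5)*(1)) / 3 = -5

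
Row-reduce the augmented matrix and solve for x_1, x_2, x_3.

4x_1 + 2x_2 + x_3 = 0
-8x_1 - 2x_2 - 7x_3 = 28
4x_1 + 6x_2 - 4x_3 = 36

Forward elimination on [A|b]:
R2 <- R2 - (-2)*R1:  [  0   2  -5  28 ]
R3 <- R3 - (1)*R1:  [  0   4  -5  36 ]
R3 <- R3 - (2)*R2:  [   0    0    5  -20 ]
Row echelon form:
[ 4  2   1  |    0 ]
[ 0  2  -5  |   28 ]
[ 0  0   5  |  -20 ]
Back-substitution:
x_3 = (-20) / 5 = -4
x_2 = (28 - (-5)*(-4)) / 2 = 4
x_1 = (0 - (2)*(4) - (1)*(-4)) / 4 = -1

(-1, 4, -4)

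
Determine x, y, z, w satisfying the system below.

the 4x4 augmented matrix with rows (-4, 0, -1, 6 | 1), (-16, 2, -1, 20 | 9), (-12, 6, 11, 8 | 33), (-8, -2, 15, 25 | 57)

(-1, -2, 3, 0)

Forward elimination on [A|b]:
R2 <- R2 - (4)*R1:  [  0   2   3  -4   5 ]
R3 <- R3 - (3)*R1:  [   0    6   14  -10   30 ]
R4 <- R4 - (2)*R1:  [  0  -2  17  13  55 ]
R3 <- R3 - (3)*R2:  [  0   0   5   2  15 ]
R4 <- R4 - (-1)*R2:  [  0   0  20   9  60 ]
R4 <- R4 - (4)*R3:  [ 0  0  0  1  0 ]
Row echelon form:
[ -4  0  -1   6  |   1 ]
[  0  2   3  -4  |   5 ]
[  0  0   5   2  |  15 ]
[  0  0   0   1  |   0 ]
Back-substitution:
w = (0) / 1 = 0
z = (15 - (2)*(0)) / 5 = 3
y = (5 - (3)*(3) - (-4)*(0)) / 2 = -2
x = (1 - (-1)*(3) - (6)*(0)) / -4 = -1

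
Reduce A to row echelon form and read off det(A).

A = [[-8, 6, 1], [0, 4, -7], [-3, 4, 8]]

det(A) = -342

Forward elimination:
R3 <- R3 - (3/8)*R1:  [    0   7/4  61/8 ]
R3 <- R3 - (7/16)*R2:  [      0       0  171/16 ]
Upper-triangular form:
[ -8  6       1 ]
[  0  4      -7 ]
[  0  0  171/16 ]
det(A) = (-1)^0 * (-8) * (4) * (171/16) = -342  (0 row swaps -> sign +1)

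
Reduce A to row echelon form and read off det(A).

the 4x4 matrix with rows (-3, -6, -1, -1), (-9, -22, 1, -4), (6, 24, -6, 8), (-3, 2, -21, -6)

Forward elimination:
R2 <- R2 - (3)*R1:  [  0  -4   4  -1 ]
R3 <- R3 - (-2)*R1:  [  0  12  -8   6 ]
R4 <- R4 - (1)*R1:  [   0    8  -20   -5 ]
R3 <- R3 - (-3)*R2:  [ 0  0  4  3 ]
R4 <- R4 - (-2)*R2:  [   0    0  -12   -7 ]
R4 <- R4 - (-3)*R3:  [ 0  0  0  2 ]
Upper-triangular form:
[ -3  -6  -1  -1 ]
[  0  -4   4  -1 ]
[  0   0   4   3 ]
[  0   0   0   2 ]
det(A) = (-1)^0 * (-3) * (-4) * (4) * (2) = 96  (0 row swaps -> sign +1)

det(A) = 96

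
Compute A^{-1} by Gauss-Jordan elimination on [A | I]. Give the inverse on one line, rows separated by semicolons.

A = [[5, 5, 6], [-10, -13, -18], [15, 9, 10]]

inverse = [-8/15 -1/15 1/5; 17/6 2/3 -1/2; -7/4 -1/2 1/4]

Gauss-Jordan on [A | I]:
R1 <- (1/5)*R1:  [   1    1  6/5  |  1/5    0    0 ]
R2 <- R2 - (-10)*R1:  [  0  -3  -6  |   2   1   0 ]
R3 <- R3 - (15)*R1:  [  0  -6  -8  |  -3   0   1 ]
R2 <- (1/-3)*R2:  [    0     1     2  |  -2/3  -1/3     0 ]
R1 <- R1 - (1)*R2:  [     1      0   -4/5  |  13/15    1/3      0 ]
R3 <- R3 - (-6)*R2:  [  0   0   4  |  -7  -2   1 ]
R3 <- (1/4)*R3:  [    0     0     1  |  -7/4  -1/2   1/4 ]
R1 <- R1 - (-4/5)*R3:  [     1      0      0  |  -8/15  -1/15    1/5 ]
R2 <- R2 - (2)*R3:  [    0     1     0  |  17/6   2/3  -1/2 ]
Right block of [I | A^{-1}] is the inverse:
[ -8/15  -1/15   1/5 ]
[  17/6    2/3  -1/2 ]
[  -7/4   -1/2   1/4 ]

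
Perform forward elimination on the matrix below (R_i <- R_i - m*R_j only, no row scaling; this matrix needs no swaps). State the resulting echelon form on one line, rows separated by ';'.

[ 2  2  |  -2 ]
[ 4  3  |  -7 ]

REF = [2 2 -2; 0 -1 -3]

Forward elimination:
R2 <- R2 - (2)*R1:  [  0  -1  -3 ]
Row echelon form:
[ 2   2  |  -2 ]
[ 0  -1  |  -3 ]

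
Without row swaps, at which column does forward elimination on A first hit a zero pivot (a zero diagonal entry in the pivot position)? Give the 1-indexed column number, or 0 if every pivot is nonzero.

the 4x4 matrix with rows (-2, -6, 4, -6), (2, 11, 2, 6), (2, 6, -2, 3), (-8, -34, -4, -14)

Naive forward elimination:
R2 <- R2 - (-1)*R1:  [ 0  5  6  0 ]
R3 <- R3 - (-1)*R1:  [  0   0   2  -3 ]
R4 <- R4 - (4)*R1:  [   0  -10  -20   10 ]
R4 <- R4 - (-2)*R2:  [  0   0  -8  10 ]
R4 <- R4 - (-4)*R3:  [  0   0   0  -2 ]
All pivots nonzero; naive elimination completes without hitting a zero pivot.

first zero-pivot column = 0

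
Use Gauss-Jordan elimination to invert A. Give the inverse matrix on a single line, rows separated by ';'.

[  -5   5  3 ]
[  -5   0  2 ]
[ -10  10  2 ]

inverse = [1/5 -1/5 -1/10; 1/10 -1/5 1/20; 1/2 0 -1/4]

Gauss-Jordan on [A | I]:
R1 <- (1/-5)*R1:  [    1    -1  -3/5  |  -1/5     0     0 ]
R2 <- R2 - (-5)*R1:  [  0  -5  -1  |  -1   1   0 ]
R3 <- R3 - (-10)*R1:  [  0   0  -4  |  -2   0   1 ]
R2 <- (1/-5)*R2:  [    0     1   1/5  |   1/5  -1/5     0 ]
R1 <- R1 - (-1)*R2:  [    1     0  -2/5  |     0  -1/5     0 ]
R3 <- (1/-4)*R3:  [    0     0     1  |   1/2     0  -1/4 ]
R1 <- R1 - (-2/5)*R3:  [     1      0      0  |    1/5   -1/5  -1/10 ]
R2 <- R2 - (1/5)*R3:  [    0     1     0  |  1/10  -1/5  1/20 ]
Right block of [I | A^{-1}] is the inverse:
[  1/5  -1/5  -1/10 ]
[ 1/10  -1/5   1/20 ]
[  1/2     0   -1/4 ]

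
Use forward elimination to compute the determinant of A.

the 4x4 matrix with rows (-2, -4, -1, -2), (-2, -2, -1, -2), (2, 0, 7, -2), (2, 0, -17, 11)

Forward elimination:
R2 <- R2 - (1)*R1:  [ 0  2  0  0 ]
R3 <- R3 - (-1)*R1:  [  0  -4   6  -4 ]
R4 <- R4 - (-1)*R1:  [   0   -4  -18    9 ]
R3 <- R3 - (-2)*R2:  [  0   0   6  -4 ]
R4 <- R4 - (-2)*R2:  [   0    0  -18    9 ]
R4 <- R4 - (-3)*R3:  [  0   0   0  -3 ]
Upper-triangular form:
[ -2  -4  -1  -2 ]
[  0   2   0   0 ]
[  0   0   6  -4 ]
[  0   0   0  -3 ]
det(A) = (-1)^0 * (-2) * (2) * (6) * (-3) = 72  (0 row swaps -> sign +1)

det(A) = 72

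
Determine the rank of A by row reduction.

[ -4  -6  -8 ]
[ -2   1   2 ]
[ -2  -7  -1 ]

rank(A) = 3

Row reduction:
R2 <- R2 - (1/2)*R1:  [ 0  4  6 ]
R3 <- R3 - (1/2)*R1:  [  0  -4   3 ]
R3 <- R3 - (-1)*R2:  [ 0  0  9 ]
Row echelon form:
[ -4  -6  -8 ]
[  0   4   6 ]
[  0   0   9 ]
Nonzero rows / pivot columns: 3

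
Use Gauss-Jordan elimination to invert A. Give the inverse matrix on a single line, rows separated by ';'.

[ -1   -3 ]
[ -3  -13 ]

Gauss-Jordan on [A | I]:
R1 <- (1/-1)*R1:  [  1   3  |  -1   0 ]
R2 <- R2 - (-3)*R1:  [  0  -4  |  -3   1 ]
R2 <- (1/-4)*R2:  [    0     1  |   3/4  -1/4 ]
R1 <- R1 - (3)*R2:  [     1      0  |  -13/4    3/4 ]
Right block of [I | A^{-1}] is the inverse:
[ -13/4   3/4 ]
[   3/4  -1/4 ]

inverse = [-13/4 3/4; 3/4 -1/4]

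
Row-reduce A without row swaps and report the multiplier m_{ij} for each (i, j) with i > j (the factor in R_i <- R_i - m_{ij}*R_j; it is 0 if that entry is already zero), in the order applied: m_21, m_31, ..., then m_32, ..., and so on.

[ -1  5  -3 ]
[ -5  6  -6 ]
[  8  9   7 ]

Forward elimination:
R2 <- R2 - (5)*R1:  [   0  -19    9 ]
R3 <- R3 - (-8)*R1:  [   0   49  -17 ]
R3 <- R3 - (-49/19)*R2:  [      0       0  118/19 ]
Multipliers (in order of application): m_{21} = 5, m_{31} = -8, m_{32} = -49/19

multipliers: 5, -8, -49/19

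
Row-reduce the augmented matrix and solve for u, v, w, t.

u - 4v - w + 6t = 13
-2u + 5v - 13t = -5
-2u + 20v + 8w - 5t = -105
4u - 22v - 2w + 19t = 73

(-1, -4, -4, -1)

Forward elimination on [A|b]:
R2 <- R2 - (-2)*R1:  [  0  -3  -2  -1  21 ]
R3 <- R3 - (-2)*R1:  [   0   12    6    7  -79 ]
R4 <- R4 - (4)*R1:  [  0  -6   2  -5  21 ]
R3 <- R3 - (-4)*R2:  [  0   0  -2   3   5 ]
R4 <- R4 - (2)*R2:  [   0    0    6   -3  -21 ]
R4 <- R4 - (-3)*R3:  [  0   0   0   6  -6 ]
Row echelon form:
[ 1  -4  -1   6  |  13 ]
[ 0  -3  -2  -1  |  21 ]
[ 0   0  -2   3  |   5 ]
[ 0   0   0   6  |  -6 ]
Back-substitution:
t = (-6) / 6 = -1
w = (5 - (3)*(-1)) / -2 = -4
v = (21 - (-2)*(-4) - (-1)*(-1)) / -3 = -4
u = (13 - (-4)*(-4) - (-1)*(-4) - (6)*(-1)) / 1 = -1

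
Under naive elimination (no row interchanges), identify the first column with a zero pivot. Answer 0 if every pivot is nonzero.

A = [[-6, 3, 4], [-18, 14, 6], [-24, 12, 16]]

first zero-pivot column = 3

Naive forward elimination:
R2 <- R2 - (3)*R1:  [  0   5  -6 ]
R3 <- R3 - (4)*R1:  [ 0  0  0 ]
Matrix at this point:
[ -6  3   4 ]
[  0  5  -6 ]
[  0  0   0 ]
Pivot entry (3,3) in the last row is zero and there are no rows below to swap with -> zero pivot in column 3 (A is singular).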